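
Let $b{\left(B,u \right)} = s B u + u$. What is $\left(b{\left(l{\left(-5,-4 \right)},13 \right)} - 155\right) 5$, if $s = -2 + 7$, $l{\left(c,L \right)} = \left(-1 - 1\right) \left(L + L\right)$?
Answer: $4490$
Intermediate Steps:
$l{\left(c,L \right)} = - 4 L$ ($l{\left(c,L \right)} = - 2 \cdot 2 L = - 4 L$)
$s = 5$
$b{\left(B,u \right)} = u + 5 B u$ ($b{\left(B,u \right)} = 5 B u + u = u + 5 B u$)
$\left(b{\left(l{\left(-5,-4 \right)},13 \right)} - 155\right) 5 = \left(13 \left(1 + 5 \left(\left(-4\right) \left(-4\right)\right)\right) - 155\right) 5 = \left(13 \left(1 + 5 \cdot 16\right) - 155\right) 5 = \left(13 \left(1 + 80\right) - 155\right) 5 = \left(13 \cdot 81 - 155\right) 5 = \left(1053 - 155\right) 5 = 898 \cdot 5 = 4490$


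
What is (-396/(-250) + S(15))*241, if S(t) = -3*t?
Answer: -1307907/125 ≈ -10463.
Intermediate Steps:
S(t) = -3*t
(-396/(-250) + S(15))*241 = (-396/(-250) - 3*15)*241 = (-396*(-1/250) - 45)*241 = (198/125 - 45)*241 = -5427/125*241 = -1307907/125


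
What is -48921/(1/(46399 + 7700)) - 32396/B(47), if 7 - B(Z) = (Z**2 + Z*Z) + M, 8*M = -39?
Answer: -93289198723403/35249 ≈ -2.6466e+9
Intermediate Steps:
M = -39/8 (M = (1/8)*(-39) = -39/8 ≈ -4.8750)
B(Z) = 95/8 - 2*Z**2 (B(Z) = 7 - ((Z**2 + Z*Z) - 39/8) = 7 - ((Z**2 + Z**2) - 39/8) = 7 - (2*Z**2 - 39/8) = 7 - (-39/8 + 2*Z**2) = 7 + (39/8 - 2*Z**2) = 95/8 - 2*Z**2)
-48921/(1/(46399 + 7700)) - 32396/B(47) = -48921/(1/(46399 + 7700)) - 32396/(95/8 - 2*47**2) = -48921/(1/54099) - 32396/(95/8 - 2*2209) = -48921/1/54099 - 32396/(95/8 - 4418) = -48921*54099 - 32396/(-35249/8) = -2646577179 - 32396*(-8/35249) = -2646577179 + 259168/35249 = -93289198723403/35249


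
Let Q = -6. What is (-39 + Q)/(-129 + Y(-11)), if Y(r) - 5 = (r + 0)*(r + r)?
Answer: -45/118 ≈ -0.38136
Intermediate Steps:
Y(r) = 5 + 2*r² (Y(r) = 5 + (r + 0)*(r + r) = 5 + r*(2*r) = 5 + 2*r²)
(-39 + Q)/(-129 + Y(-11)) = (-39 - 6)/(-129 + (5 + 2*(-11)²)) = -45/(-129 + (5 + 2*121)) = -45/(-129 + (5 + 242)) = -45/(-129 + 247) = -45/118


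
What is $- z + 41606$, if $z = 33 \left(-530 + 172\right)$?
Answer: $53420$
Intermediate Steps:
$z = -11814$ ($z = 33 \left(-358\right) = -11814$)
$- z + 41606 = \left(-1\right) \left(-11814\right) + 41606 = 11814 + 41606 = 53420$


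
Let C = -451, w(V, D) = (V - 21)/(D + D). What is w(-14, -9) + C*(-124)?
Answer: 1006667/18 ≈ 55926.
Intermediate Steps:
w(V, D) = (-21 + V)/(2*D) (w(V, D) = (-21 + V)/((2*D)) = (-21 + V)*(1/(2*D)) = (-21 + V)/(2*D))
w(-14, -9) + C*(-124) = (½)*(-21 - 14)/(-9) - 451*(-124) = (½)*(-⅑)*(-35) + 55924 = 35/18 + 55924 = 1006667/18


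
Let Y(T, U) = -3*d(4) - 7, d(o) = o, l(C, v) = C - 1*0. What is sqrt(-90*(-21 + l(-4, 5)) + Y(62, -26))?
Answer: sqrt(2231) ≈ 47.233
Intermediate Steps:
l(C, v) = C (l(C, v) = C + 0 = C)
Y(T, U) = -19 (Y(T, U) = -3*4 - 7 = -12 - 7 = -19)
sqrt(-90*(-21 + l(-4, 5)) + Y(62, -26)) = sqrt(-90*(-21 - 4) - 19) = sqrt(-90*(-25) - 19) = sqrt(2250 - 19) = sqrt(2231)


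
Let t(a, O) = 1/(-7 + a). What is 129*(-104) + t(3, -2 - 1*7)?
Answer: -53665/4 ≈ -13416.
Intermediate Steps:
129*(-104) + t(3, -2 - 1*7) = 129*(-104) + 1/(-7 + 3) = -13416 + 1/(-4) = -13416 - 1/4 = -53665/4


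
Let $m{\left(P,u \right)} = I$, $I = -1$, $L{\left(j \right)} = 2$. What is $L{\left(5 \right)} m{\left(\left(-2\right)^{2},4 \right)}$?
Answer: $-2$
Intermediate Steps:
$m{\left(P,u \right)} = -1$
$L{\left(5 \right)} m{\left(\left(-2\right)^{2},4 \right)} = 2 \left(-1\right) = -2$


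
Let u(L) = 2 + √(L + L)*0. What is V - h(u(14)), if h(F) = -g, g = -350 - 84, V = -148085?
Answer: -148519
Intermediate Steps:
g = -434
u(L) = 2 (u(L) = 2 + √(2*L)*0 = 2 + (√2*√L)*0 = 2 + 0 = 2)
h(F) = 434 (h(F) = -1*(-434) = 434)
V - h(u(14)) = -148085 - 1*434 = -148085 - 434 = -148519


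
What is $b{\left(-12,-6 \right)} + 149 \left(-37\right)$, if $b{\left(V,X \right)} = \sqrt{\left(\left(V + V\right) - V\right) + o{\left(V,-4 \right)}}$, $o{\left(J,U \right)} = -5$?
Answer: $-5513 + i \sqrt{17} \approx -5513.0 + 4.1231 i$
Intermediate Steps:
$b{\left(V,X \right)} = \sqrt{-5 + V}$ ($b{\left(V,X \right)} = \sqrt{\left(\left(V + V\right) - V\right) - 5} = \sqrt{\left(2 V - V\right) - 5} = \sqrt{V - 5} = \sqrt{-5 + V}$)
$b{\left(-12,-6 \right)} + 149 \left(-37\right) = \sqrt{-5 - 12} + 149 \left(-37\right) = \sqrt{-17} - 5513 = i \sqrt{17} - 5513 = -5513 + i \sqrt{17}$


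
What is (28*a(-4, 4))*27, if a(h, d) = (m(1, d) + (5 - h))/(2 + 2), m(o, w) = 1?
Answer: 1890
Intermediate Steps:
a(h, d) = 3/2 - h/4 (a(h, d) = (1 + (5 - h))/(2 + 2) = (6 - h)/4 = (6 - h)*(1/4) = 3/2 - h/4)
(28*a(-4, 4))*27 = (28*(3/2 - 1/4*(-4)))*27 = (28*(3/2 + 1))*27 = (28*(5/2))*27 = 70*27 = 1890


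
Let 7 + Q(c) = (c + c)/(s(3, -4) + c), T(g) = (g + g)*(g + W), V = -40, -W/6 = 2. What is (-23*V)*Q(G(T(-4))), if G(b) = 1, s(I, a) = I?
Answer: -5980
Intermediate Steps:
W = -12 (W = -6*2 = -12)
T(g) = 2*g*(-12 + g) (T(g) = (g + g)*(g - 12) = (2*g)*(-12 + g) = 2*g*(-12 + g))
Q(c) = -7 + 2*c/(3 + c) (Q(c) = -7 + (c + c)/(3 + c) = -7 + (2*c)/(3 + c) = -7 + 2*c/(3 + c))
(-23*V)*Q(G(T(-4))) = (-23*(-40))*((-21 - 5*1)/(3 + 1)) = 920*((-21 - 5)/4) = 920*((¼)*(-26)) = 920*(-13/2) = -5980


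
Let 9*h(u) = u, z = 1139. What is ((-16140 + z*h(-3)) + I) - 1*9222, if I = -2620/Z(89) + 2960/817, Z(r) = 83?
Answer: -5242389055/203433 ≈ -25770.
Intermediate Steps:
h(u) = u/9
I = -1894860/67811 (I = -2620/83 + 2960/817 = -1894860/67811 ≈ -27.943)
((-16140 + z*h(-3)) + I) - 1*9222 = ((-16140 + 1139*((1/9)*(-3))) - 1894860/67811) - 1*9222 = ((-16140 + 1139*(-1/3)) - 1894860/67811) - 9222 = ((-16140 - 1139/3) - 1894860/67811) - 9222 = (-49559/3 - 1894860/67811) - 9222 = -3366329929/203433 - 9222 = -5242389055/203433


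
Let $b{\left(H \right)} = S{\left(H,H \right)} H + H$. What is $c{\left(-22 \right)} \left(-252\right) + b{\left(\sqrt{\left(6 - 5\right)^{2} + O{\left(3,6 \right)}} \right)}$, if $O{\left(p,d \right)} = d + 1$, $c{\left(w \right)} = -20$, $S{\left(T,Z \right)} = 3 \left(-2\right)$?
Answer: $5040 - 10 \sqrt{2} \approx 5025.9$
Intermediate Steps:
$S{\left(T,Z \right)} = -6$
$O{\left(p,d \right)} = 1 + d$
$b{\left(H \right)} = - 5 H$ ($b{\left(H \right)} = - 6 H + H = - 5 H$)
$c{\left(-22 \right)} \left(-252\right) + b{\left(\sqrt{\left(6 - 5\right)^{2} + O{\left(3,6 \right)}} \right)} = \left(-20\right) \left(-252\right) - 5 \sqrt{\left(6 - 5\right)^{2} + \left(1 + 6\right)} = 5040 - 5 \sqrt{1^{2} + 7} = 5040 - 5 \sqrt{1 + 7} = 5040 - 5 \sqrt{8} = 5040 - 5 \cdot 2 \sqrt{2} = 5040 - 10 \sqrt{2}$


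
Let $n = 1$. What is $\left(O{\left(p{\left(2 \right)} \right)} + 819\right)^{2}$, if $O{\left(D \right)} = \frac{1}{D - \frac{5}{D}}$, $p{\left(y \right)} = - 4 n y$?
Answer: $\frac{2334145969}{3481} \approx 6.7054 \cdot 10^{5}$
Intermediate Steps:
$p{\left(y \right)} = - 4 y$ ($p{\left(y \right)} = \left(-4\right) 1 y = - 4 y$)
$\left(O{\left(p{\left(2 \right)} \right)} + 819\right)^{2} = \left(\frac{\left(-4\right) 2}{-5 + \left(\left(-4\right) 2\right)^{2}} + 819\right)^{2} = \left(- \frac{8}{-5 + \left(-8\right)^{2}} + 819\right)^{2} = \left(- \frac{8}{-5 + 64} + 819\right)^{2} = \left(- \frac{8}{59} + 819\right)^{2} = \left(\frac{48313}{59}\right)^{2} = \frac{2334145969}{3481}$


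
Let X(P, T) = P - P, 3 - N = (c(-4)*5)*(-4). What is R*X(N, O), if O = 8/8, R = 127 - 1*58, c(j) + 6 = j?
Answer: 0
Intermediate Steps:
c(j) = -6 + j
R = 69 (R = 127 - 58 = 69)
N = -197 (N = 3 - (-6 - 4)*5*(-4) = 3 - (-10*5)*(-4) = 3 - (-50)*(-4) = 3 - 1*200 = 3 - 200 = -197)
O = 1 (O = 8*(⅛) = 1)
X(P, T) = 0
R*X(N, O) = 69*0 = 0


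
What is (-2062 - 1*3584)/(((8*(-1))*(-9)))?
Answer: -941/12 ≈ -78.417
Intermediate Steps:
(-2062 - 1*3584)/(((8*(-1))*(-9))) = (-2062 - 3584)/((-8*(-9))) = -5646/72 = -5646*1/72 = -941/12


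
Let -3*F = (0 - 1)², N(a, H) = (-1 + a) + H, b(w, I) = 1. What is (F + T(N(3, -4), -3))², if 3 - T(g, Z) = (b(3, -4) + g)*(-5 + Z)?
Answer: 256/9 ≈ 28.444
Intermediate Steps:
N(a, H) = -1 + H + a
T(g, Z) = 3 - (1 + g)*(-5 + Z)
F = -⅓ (F = -(0 - 1)²/3 = -⅓*(-1)² = -⅓*1 = -⅓ ≈ -0.33333)
(F + T(N(3, -4), -3))² = (-⅓ + (8 - 1*(-3) + 5*(-1 - 4 + 3) - 1*(-3)*(-1 - 4 + 3)))² = (-⅓ + (8 + 3 + 5*(-2) - 1*(-3)*(-2)))² = (-⅓ + (8 + 3 - 10 - 6))² = (-⅓ - 5)² = (-16/3)² = 256/9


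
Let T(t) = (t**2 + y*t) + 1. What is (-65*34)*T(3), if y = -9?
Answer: 37570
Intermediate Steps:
T(t) = 1 + t**2 - 9*t (T(t) = (t**2 - 9*t) + 1 = 1 + t**2 - 9*t)
(-65*34)*T(3) = (-65*34)*(1 + 3**2 - 9*3) = -2210*(1 + 9 - 27) = -2210*(-17) = 37570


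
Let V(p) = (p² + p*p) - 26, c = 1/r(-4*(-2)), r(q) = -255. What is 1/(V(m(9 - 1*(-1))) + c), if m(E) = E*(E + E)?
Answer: 255/20393369 ≈ 1.2504e-5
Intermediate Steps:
c = -1/255 (c = 1/(-255) = -1/255 ≈ -0.0039216)
m(E) = 2*E² (m(E) = E*(2*E) = 2*E²)
V(p) = -26 + 2*p² (V(p) = (p² + p²) - 26 = 2*p² - 26 = -26 + 2*p²)
1/(V(m(9 - 1*(-1))) + c) = 1/((-26 + 2*(2*(9 - 1*(-1))²)²) - 1/255) = 1/((-26 + 2*(2*(9 + 1)²)²) - 1/255) = 1/((-26 + 2*(2*10²)²) - 1/255) = 1/((-26 + 2*(2*100)²) - 1/255) = 1/((-26 + 2*200²) - 1/255) = 1/((-26 + 2*40000) - 1/255) = 1/((-26 + 80000) - 1/255) = 1/(79974 - 1/255) = 1/(20393369/255) = 255/20393369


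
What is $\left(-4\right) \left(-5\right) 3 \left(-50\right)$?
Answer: $-3000$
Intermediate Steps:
$\left(-4\right) \left(-5\right) 3 \left(-50\right) = 20 \cdot 3 \left(-50\right) = 60 \left(-50\right) = -3000$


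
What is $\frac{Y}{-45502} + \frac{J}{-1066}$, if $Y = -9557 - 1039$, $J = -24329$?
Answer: $\frac{559156747}{24252566} \approx 23.056$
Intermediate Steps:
$Y = -10596$ ($Y = -9557 - 1039 = -10596$)
$\frac{Y}{-45502} + \frac{J}{-1066} = - \frac{10596}{-45502} - \frac{24329}{-1066} = \left(-10596\right) \left(- \frac{1}{45502}\right) - - \frac{24329}{1066} = \frac{5298}{22751} + \frac{24329}{1066} = \frac{559156747}{24252566}$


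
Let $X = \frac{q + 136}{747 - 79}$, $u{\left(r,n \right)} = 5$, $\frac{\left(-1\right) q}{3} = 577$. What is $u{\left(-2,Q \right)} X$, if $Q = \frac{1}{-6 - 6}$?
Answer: $- \frac{7975}{668} \approx -11.939$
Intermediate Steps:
$q = -1731$ ($q = \left(-3\right) 577 = -1731$)
$Q = - \frac{1}{12}$ ($Q = \frac{1}{-12} = - \frac{1}{12} \approx -0.083333$)
$X = - \frac{1595}{668}$ ($X = \frac{-1731 + 136}{747 - 79} = - \frac{1595}{668} \approx -2.3877$)
$u{\left(-2,Q \right)} X = 5 \left(- \frac{1595}{668}\right) = - \frac{7975}{668}$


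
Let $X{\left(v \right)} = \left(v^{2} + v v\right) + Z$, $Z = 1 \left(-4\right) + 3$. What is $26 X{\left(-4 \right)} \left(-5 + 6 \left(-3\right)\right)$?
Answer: $-18538$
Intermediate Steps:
$Z = -1$ ($Z = -4 + 3 = -1$)
$X{\left(v \right)} = -1 + 2 v^{2}$ ($X{\left(v \right)} = \left(v^{2} + v v\right) - 1 = \left(v^{2} + v^{2}\right) - 1 = 2 v^{2} - 1 = -1 + 2 v^{2}$)
$26 X{\left(-4 \right)} \left(-5 + 6 \left(-3\right)\right) = 26 \left(-1 + 2 \left(-4\right)^{2}\right) \left(-5 + 6 \left(-3\right)\right) = 26 \left(-1 + 2 \cdot 16\right) \left(-5 - 18\right) = 26 \left(-1 + 32\right) \left(-23\right) = 26 \cdot 31 \left(-23\right) = 806 \left(-23\right) = -18538$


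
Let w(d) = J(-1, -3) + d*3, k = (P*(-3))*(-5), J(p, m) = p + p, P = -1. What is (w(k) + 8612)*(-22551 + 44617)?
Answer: 188995290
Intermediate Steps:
J(p, m) = 2*p
k = -15 (k = -1*(-3)*(-5) = 3*(-5) = -15)
w(d) = -2 + 3*d (w(d) = 2*(-1) + d*3 = -2 + 3*d)
(w(k) + 8612)*(-22551 + 44617) = ((-2 + 3*(-15)) + 8612)*(-22551 + 44617) = ((-2 - 45) + 8612)*22066 = (-47 + 8612)*22066 = 8565*22066 = 188995290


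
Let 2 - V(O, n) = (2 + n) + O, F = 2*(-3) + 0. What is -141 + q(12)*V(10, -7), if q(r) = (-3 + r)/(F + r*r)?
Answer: -6495/46 ≈ -141.20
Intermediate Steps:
F = -6 (F = -6 + 0 = -6)
V(O, n) = -O - n (V(O, n) = 2 - ((2 + n) + O) = 2 - (2 + O + n) = 2 + (-2 - O - n) = -O - n)
q(r) = (-3 + r)/(-6 + r²) (q(r) = (-3 + r)/(-6 + r*r) = (-3 + r)/(-6 + r²))
-141 + q(12)*V(10, -7) = -141 + ((-3 + 12)/(-6 + 12²))*(-1*10 - 1*(-7)) = -141 + (9/(-6 + 144))*(-10 + 7) = -141 + (9/138)*(-3) = -141 + ((1/138)*9)*(-3) = -141 + (3/46)*(-3) = -141 - 9/46 = -6495/46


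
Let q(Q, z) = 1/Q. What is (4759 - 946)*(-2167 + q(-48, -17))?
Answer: -132205607/16 ≈ -8.2628e+6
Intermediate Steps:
(4759 - 946)*(-2167 + q(-48, -17)) = (4759 - 946)*(-2167 + 1/(-48)) = 3813*(-2167 - 1/48) = 3813*(-104017/48) = -132205607/16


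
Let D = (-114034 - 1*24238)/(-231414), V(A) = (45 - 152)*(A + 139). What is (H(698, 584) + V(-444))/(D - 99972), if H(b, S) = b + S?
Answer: -3924434319/11567391068 ≈ -0.33927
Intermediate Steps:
V(A) = -14873 - 107*A (V(A) = -107*(139 + A) = -14873 - 107*A)
D = 69136/115707 (D = (-114034 - 24238)*(-1/231414) = -138272*(-1/231414) = 69136/115707 ≈ 0.59751)
H(b, S) = S + b
(H(698, 584) + V(-444))/(D - 99972) = ((584 + 698) + (-14873 - 107*(-444)))/(69136/115707 - 99972) = (1282 + (-14873 + 47508))/(-11567391068/115707) = (1282 + 32635)*(-115707/11567391068) = 33917*(-115707/11567391068) = -3924434319/11567391068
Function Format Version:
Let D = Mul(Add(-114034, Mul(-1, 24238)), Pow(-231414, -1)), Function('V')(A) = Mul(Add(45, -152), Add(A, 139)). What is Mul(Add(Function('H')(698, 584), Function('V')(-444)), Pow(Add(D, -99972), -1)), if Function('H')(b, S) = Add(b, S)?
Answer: Rational(-3924434319, 11567391068) ≈ -0.33927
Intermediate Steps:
Function('V')(A) = Add(-14873, Mul(-107, A)) (Function('V')(A) = Mul(-107, Add(139, A)) = Add(-14873, Mul(-107, A)))
D = Rational(69136, 115707) (D = Mul(Add(-114034, -24238), Rational(-1, 231414)) = Mul(-138272, Rational(-1, 231414)) = Rational(69136, 115707) ≈ 0.59751)
Function('H')(b, S) = Add(S, b)
Mul(Add(Function('H')(698, 584), Function('V')(-444)), Pow(Add(D, -99972), -1)) = Mul(Add(Add(584, 698), Add(-14873, Mul(-107, -444))), Pow(Add(Rational(69136, 115707), -99972), -1)) = Mul(Add(1282, Add(-14873, 47508)), Pow(Rational(-11567391068, 115707), -1)) = Mul(Add(1282, 32635), Rational(-115707, 11567391068)) = Mul(33917, Rational(-115707, 11567391068)) = Rational(-3924434319, 11567391068)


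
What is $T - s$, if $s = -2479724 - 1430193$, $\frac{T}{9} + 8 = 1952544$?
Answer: $21482741$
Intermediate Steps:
$T = 17572824$ ($T = -72 + 9 \cdot 1952544 = -72 + 17572896 = 17572824$)
$s = -3909917$
$T - s = 17572824 - -3909917 = 17572824 + 3909917 = 21482741$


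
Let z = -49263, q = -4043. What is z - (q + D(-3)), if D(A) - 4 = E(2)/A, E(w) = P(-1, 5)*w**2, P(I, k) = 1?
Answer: -135668/3 ≈ -45223.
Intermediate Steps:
E(w) = w**2 (E(w) = 1*w**2 = w**2)
D(A) = 4 + 4/A (D(A) = 4 + 2**2/A = 4 + 4/A)
z - (q + D(-3)) = -49263 - (-4043 + (4 + 4/(-3))) = -49263 - (-4043 + (4 + 4*(-1/3))) = -49263 - (-4043 + (4 - 4/3)) = -49263 - (-4043 + 8/3) = -49263 - 1*(-12121/3) = -49263 + 12121/3 = -135668/3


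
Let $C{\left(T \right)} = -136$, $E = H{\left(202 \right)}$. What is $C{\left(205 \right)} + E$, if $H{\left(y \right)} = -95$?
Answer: $-231$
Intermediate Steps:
$E = -95$
$C{\left(205 \right)} + E = -136 - 95 = -231$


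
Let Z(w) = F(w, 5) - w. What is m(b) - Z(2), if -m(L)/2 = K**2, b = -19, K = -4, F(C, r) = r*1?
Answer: -35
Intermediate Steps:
F(C, r) = r
Z(w) = 5 - w
m(L) = -32 (m(L) = -2*(-4)**2 = -2*16 = -32)
m(b) - Z(2) = -32 - (5 - 1*2) = -32 - (5 - 2) = -32 - 1*3 = -32 - 3 = -35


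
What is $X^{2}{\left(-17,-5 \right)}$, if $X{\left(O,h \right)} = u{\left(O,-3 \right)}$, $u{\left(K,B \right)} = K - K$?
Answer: $0$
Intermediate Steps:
$u{\left(K,B \right)} = 0$
$X{\left(O,h \right)} = 0$
$X^{2}{\left(-17,-5 \right)} = 0^{2} = 0$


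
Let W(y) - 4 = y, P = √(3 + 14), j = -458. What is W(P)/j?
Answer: -2/229 - √17/458 ≈ -0.017736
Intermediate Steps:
P = √17 ≈ 4.1231
W(y) = 4 + y
W(P)/j = (4 + √17)/(-458) = (4 + √17)*(-1/458) = -2/229 - √17/458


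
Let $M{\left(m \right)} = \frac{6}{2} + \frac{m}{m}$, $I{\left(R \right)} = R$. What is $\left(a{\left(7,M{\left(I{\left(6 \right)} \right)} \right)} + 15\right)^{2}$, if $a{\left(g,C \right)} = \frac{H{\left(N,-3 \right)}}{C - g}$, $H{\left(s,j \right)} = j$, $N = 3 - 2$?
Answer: $256$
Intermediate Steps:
$N = 1$ ($N = 3 - 2 = 1$)
$M{\left(m \right)} = 4$ ($M{\left(m \right)} = 6 \cdot \frac{1}{2} + 1 = 3 + 1 = 4$)
$a{\left(g,C \right)} = - \frac{3}{C - g}$
$\left(a{\left(7,M{\left(I{\left(6 \right)} \right)} \right)} + 15\right)^{2} = \left(\frac{3}{7 - 4} + 15\right)^{2} = \left(\frac{3}{3} + 15\right)^{2} = \left(3 \cdot \frac{1}{3} + 15\right)^{2} = \left(1 + 15\right)^{2} = 16^{2} = 256$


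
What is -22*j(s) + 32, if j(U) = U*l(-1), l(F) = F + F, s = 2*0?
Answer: 32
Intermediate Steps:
s = 0
l(F) = 2*F
j(U) = -2*U (j(U) = U*(2*(-1)) = U*(-2) = -2*U)
-22*j(s) + 32 = -(-44)*0 + 32 = -22*0 + 32 = 0 + 32 = 32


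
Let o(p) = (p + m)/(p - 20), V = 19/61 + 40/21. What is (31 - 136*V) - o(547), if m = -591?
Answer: -182492747/675087 ≈ -270.32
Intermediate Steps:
V = 2839/1281 (V = 19*(1/61) + 40*(1/21) = 19/61 + 40/21 = 2839/1281 ≈ 2.2162)
o(p) = (-591 + p)/(-20 + p) (o(p) = (p - 591)/(p - 20) = (-591 + p)/(-20 + p))
(31 - 136*V) - o(547) = (31 - 136*2839/1281) - (-591 + 547)/(-20 + 547) = (31 - 386104/1281) - (-44)/527 = -346393/1281 - (-44)/527 = -346393/1281 - 1*(-44/527) = -346393/1281 + 44/527 = -182492747/675087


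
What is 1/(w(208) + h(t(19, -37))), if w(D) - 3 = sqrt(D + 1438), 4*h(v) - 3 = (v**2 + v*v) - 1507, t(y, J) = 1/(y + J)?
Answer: -156623544/57729178225 - 419904*sqrt(1646)/57729178225 ≈ -0.0030082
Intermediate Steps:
t(y, J) = 1/(J + y)
h(v) = -376 + v**2/2 (h(v) = 3/4 + ((v**2 + v*v) - 1507)/4 = 3/4 + ((v**2 + v**2) - 1507)/4 = 3/4 + (2*v**2 - 1507)/4 = 3/4 + (-1507 + 2*v**2)/4 = 3/4 + (-1507/4 + v**2/2) = -376 + v**2/2)
w(D) = 3 + sqrt(1438 + D) (w(D) = 3 + sqrt(D + 1438) = 3 + sqrt(1438 + D))
1/(w(208) + h(t(19, -37))) = 1/((3 + sqrt(1438 + 208)) + (-376 + (1/(-37 + 19))**2/2)) = 1/((3 + sqrt(1646)) + (-376 + (1/(-18))**2/2)) = 1/((3 + sqrt(1646)) + (-376 + (-1/18)**2/2)) = 1/((3 + sqrt(1646)) + (-376 + (1/2)*(1/324))) = 1/((3 + sqrt(1646)) + (-376 + 1/648)) = 1/((3 + sqrt(1646)) - 243647/648) = 1/(-241703/648 + sqrt(1646))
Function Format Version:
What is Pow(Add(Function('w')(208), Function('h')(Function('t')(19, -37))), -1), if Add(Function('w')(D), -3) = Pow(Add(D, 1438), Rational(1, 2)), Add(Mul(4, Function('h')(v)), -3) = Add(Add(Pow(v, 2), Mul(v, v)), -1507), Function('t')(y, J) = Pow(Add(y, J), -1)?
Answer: Add(Rational(-156623544, 57729178225), Mul(Rational(-419904, 57729178225), Pow(1646, Rational(1, 2)))) ≈ -0.0030082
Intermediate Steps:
Function('t')(y, J) = Pow(Add(J, y), -1)
Function('h')(v) = Add(-376, Mul(Rational(1, 2), Pow(v, 2))) (Function('h')(v) = Add(Rational(3, 4), Mul(Rational(1, 4), Add(Add(Pow(v, 2), Mul(v, v)), -1507))) = Add(Rational(3, 4), Mul(Rational(1, 4), Add(Add(Pow(v, 2), Pow(v, 2)), -1507))) = Add(Rational(3, 4), Mul(Rational(1, 4), Add(Mul(2, Pow(v, 2)), -1507))) = Add(Rational(3, 4), Mul(Rational(1, 4), Add(-1507, Mul(2, Pow(v, 2))))) = Add(Rational(3, 4), Add(Rational(-1507, 4), Mul(Rational(1, 2), Pow(v, 2)))) = Add(-376, Mul(Rational(1, 2), Pow(v, 2))))
Function('w')(D) = Add(3, Pow(Add(1438, D), Rational(1, 2))) (Function('w')(D) = Add(3, Pow(Add(D, 1438), Rational(1, 2))) = Add(3, Pow(Add(1438, D), Rational(1, 2))))
Pow(Add(Function('w')(208), Function('h')(Function('t')(19, -37))), -1) = Pow(Add(Add(3, Pow(Add(1438, 208), Rational(1, 2))), Add(-376, Mul(Rational(1, 2), Pow(Pow(Add(-37, 19), -1), 2)))), -1) = Pow(Add(Add(3, Pow(1646, Rational(1, 2))), Add(-376, Mul(Rational(1, 2), Pow(Pow(-18, -1), 2)))), -1) = Pow(Add(Add(3, Pow(1646, Rational(1, 2))), Add(-376, Mul(Rational(1, 2), Pow(Rational(-1, 18), 2)))), -1) = Pow(Add(Add(3, Pow(1646, Rational(1, 2))), Add(-376, Mul(Rational(1, 2), Rational(1, 324)))), -1) = Pow(Add(Add(3, Pow(1646, Rational(1, 2))), Add(-376, Rational(1, 648))), -1) = Pow(Add(Add(3, Pow(1646, Rational(1, 2))), Rational(-243647, 648)), -1) = Pow(Add(Rational(-241703, 648), Pow(1646, Rational(1, 2))), -1)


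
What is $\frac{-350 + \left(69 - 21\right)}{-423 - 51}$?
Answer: $\frac{151}{237} \approx 0.63713$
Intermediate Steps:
$\frac{-350 + \left(69 - 21\right)}{-423 - 51} = \frac{-350 + 48}{-423 - 51} = - \frac{302}{-474} = \left(-302\right) \left(- \frac{1}{474}\right) = \frac{151}{237}$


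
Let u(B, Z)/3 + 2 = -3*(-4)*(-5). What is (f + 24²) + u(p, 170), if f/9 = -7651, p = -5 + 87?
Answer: -68469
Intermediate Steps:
p = 82
u(B, Z) = -186 (u(B, Z) = -6 + 3*(-3*(-4)*(-5)) = -6 + 3*(12*(-5)) = -6 + 3*(-60) = -6 - 180 = -186)
f = -68859 (f = 9*(-7651) = -68859)
(f + 24²) + u(p, 170) = (-68859 + 24²) - 186 = (-68859 + 576) - 186 = -68283 - 186 = -68469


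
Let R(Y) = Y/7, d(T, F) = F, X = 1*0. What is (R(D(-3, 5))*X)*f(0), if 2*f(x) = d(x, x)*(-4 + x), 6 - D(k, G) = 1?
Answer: 0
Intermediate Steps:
X = 0
D(k, G) = 5 (D(k, G) = 6 - 1*1 = 6 - 1 = 5)
f(x) = x*(-4 + x)/2 (f(x) = (x*(-4 + x))/2 = x*(-4 + x)/2)
R(Y) = Y/7 (R(Y) = Y*(⅐) = Y/7)
(R(D(-3, 5))*X)*f(0) = (((⅐)*5)*0)*((½)*0*(-4 + 0)) = ((5/7)*0)*((½)*0*(-4)) = 0*0 = 0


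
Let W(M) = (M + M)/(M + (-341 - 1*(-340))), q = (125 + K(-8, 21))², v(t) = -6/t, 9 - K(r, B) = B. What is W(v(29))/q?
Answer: 12/446915 ≈ 2.6851e-5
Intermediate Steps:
K(r, B) = 9 - B
q = 12769 (q = (125 + (9 - 1*21))² = (125 + (9 - 21))² = (125 - 12)² = 113² = 12769)
W(M) = 2*M/(-1 + M) (W(M) = (2*M)/(M + (-341 + 340)) = (2*M)/(M - 1) = (2*M)/(-1 + M) = 2*M/(-1 + M))
W(v(29))/q = (2*(-6/29)/(-1 - 6/29))/12769 = (2*(-6*1/29)/(-1 - 6*1/29))*(1/12769) = (2*(-6/29)/(-1 - 6/29))*(1/12769) = (2*(-6/29)/(-35/29))*(1/12769) = (2*(-6/29)*(-29/35))*(1/12769) = (12/35)*(1/12769) = 12/446915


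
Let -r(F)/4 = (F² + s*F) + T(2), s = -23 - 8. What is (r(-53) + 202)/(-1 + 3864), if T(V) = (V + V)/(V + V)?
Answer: -17610/3863 ≈ -4.5586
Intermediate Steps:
s = -31
T(V) = 1 (T(V) = (2*V)/((2*V)) = (2*V)*(1/(2*V)) = 1)
r(F) = -4 - 4*F² + 124*F (r(F) = -4*((F² - 31*F) + 1) = -4*(1 + F² - 31*F) = -4 - 4*F² + 124*F)
(r(-53) + 202)/(-1 + 3864) = ((-4 - 4*(-53)² + 124*(-53)) + 202)/(-1 + 3864) = ((-4 - 4*2809 - 6572) + 202)/3863 = ((-4 - 11236 - 6572) + 202)*(1/3863) = (-17812 + 202)*(1/3863) = -17610*1/3863 = -17610/3863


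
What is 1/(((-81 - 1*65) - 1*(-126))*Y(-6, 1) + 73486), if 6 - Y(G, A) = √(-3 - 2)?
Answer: 36683/2691285978 - 5*I*√5/1345642989 ≈ 1.363e-5 - 8.3085e-9*I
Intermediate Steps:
Y(G, A) = 6 - I*√5 (Y(G, A) = 6 - √(-3 - 2) = 6 - √(-5) = 6 - I*√5)
1/(((-81 - 1*65) - 1*(-126))*Y(-6, 1) + 73486) = 1/(((-81 - 1*65) - 1*(-126))*(6 - I*√5) + 73486) = 1/(((-81 - 65) + 126)*(6 - I*√5) + 73486) = 1/((-146 + 126)*(6 - I*√5) + 73486) = 1/(-20*(6 - I*√5) + 73486) = 1/((-120 + 20*I*√5) + 73486) = 1/(73366 + 20*I*√5)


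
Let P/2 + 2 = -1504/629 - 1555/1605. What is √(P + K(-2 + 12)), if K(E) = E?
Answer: 2*I*√7336969242/201909 ≈ 0.84846*I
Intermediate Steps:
P = -2164442/201909 (P = -4 + 2*(-1504/629 - 1555/1605) = -4 + 2*(-1504*1/629 - 1555*1/1605) = -4 + 2*(-1504/629 - 311/321) = -4 + 2*(-678403/201909) = -4 - 1356806/201909 = -2164442/201909 ≈ -10.720)
√(P + K(-2 + 12)) = √(-2164442/201909 + (-2 + 12)) = √(-2164442/201909 + 10) = √(-145352/201909) = 2*I*√7336969242/201909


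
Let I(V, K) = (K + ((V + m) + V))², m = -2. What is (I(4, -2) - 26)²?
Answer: 100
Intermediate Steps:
I(V, K) = (-2 + K + 2*V)² (I(V, K) = (K + ((V - 2) + V))² = (K + ((-2 + V) + V))² = (K + (-2 + 2*V))² = (-2 + K + 2*V)²)
(I(4, -2) - 26)² = ((-2 - 2 + 2*4)² - 26)² = ((-2 - 2 + 8)² - 26)² = (4² - 26)² = (16 - 26)² = (-10)² = 100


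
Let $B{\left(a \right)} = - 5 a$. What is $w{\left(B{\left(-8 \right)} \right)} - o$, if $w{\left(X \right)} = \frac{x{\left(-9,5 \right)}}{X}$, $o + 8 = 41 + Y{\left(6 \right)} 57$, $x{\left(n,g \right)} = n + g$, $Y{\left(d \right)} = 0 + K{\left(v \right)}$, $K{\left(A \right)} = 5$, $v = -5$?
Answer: $- \frac{3181}{10} \approx -318.1$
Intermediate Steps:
$Y{\left(d \right)} = 5$ ($Y{\left(d \right)} = 0 + 5 = 5$)
$x{\left(n,g \right)} = g + n$
$o = 318$ ($o = -8 + \left(41 + 5 \cdot 57\right) = -8 + \left(41 + 285\right) = -8 + 326 = 318$)
$w{\left(X \right)} = - \frac{4}{X}$ ($w{\left(X \right)} = \frac{5 - 9}{X} = - \frac{4}{X}$)
$w{\left(B{\left(-8 \right)} \right)} - o = - \frac{4}{\left(-5\right) \left(-8\right)} - 318 = - \frac{4}{40} - 318 = \left(-4\right) \frac{1}{40} - 318 = - \frac{1}{10} - 318 = - \frac{3181}{10}$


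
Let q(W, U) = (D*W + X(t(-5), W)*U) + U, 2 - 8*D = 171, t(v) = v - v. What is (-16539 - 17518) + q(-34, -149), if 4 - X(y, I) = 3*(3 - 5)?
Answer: -139911/4 ≈ -34978.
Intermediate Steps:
t(v) = 0
X(y, I) = 10 (X(y, I) = 4 - 3*(3 - 5) = 4 - 3*(-2) = 4 - 1*(-6) = 4 + 6 = 10)
D = -169/8 (D = 1/4 - 1/8*171 = 1/4 - 171/8 = -169/8 ≈ -21.125)
q(W, U) = 11*U - 169*W/8 (q(W, U) = (-169*W/8 + 10*U) + U = (10*U - 169*W/8) + U = 11*U - 169*W/8)
(-16539 - 17518) + q(-34, -149) = (-16539 - 17518) + (11*(-149) - 169/8*(-34)) = -34057 + (-1639 + 2873/4) = -34057 - 3683/4 = -139911/4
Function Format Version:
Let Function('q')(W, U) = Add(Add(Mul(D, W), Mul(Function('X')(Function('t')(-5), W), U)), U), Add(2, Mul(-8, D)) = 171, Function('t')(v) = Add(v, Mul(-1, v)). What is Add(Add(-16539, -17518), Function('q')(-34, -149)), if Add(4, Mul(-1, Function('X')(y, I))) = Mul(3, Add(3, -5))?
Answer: Rational(-139911, 4) ≈ -34978.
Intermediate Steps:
Function('t')(v) = 0
Function('X')(y, I) = 10 (Function('X')(y, I) = Add(4, Mul(-1, Mul(3, Add(3, -5)))) = Add(4, Mul(-1, Mul(3, -2))) = Add(4, Mul(-1, -6)) = Add(4, 6) = 10)
D = Rational(-169, 8) (D = Add(Rational(1, 4), Mul(Rational(-1, 8), 171)) = Add(Rational(1, 4), Rational(-171, 8)) = Rational(-169, 8) ≈ -21.125)
Function('q')(W, U) = Add(Mul(11, U), Mul(Rational(-169, 8), W)) (Function('q')(W, U) = Add(Add(Mul(Rational(-169, 8), W), Mul(10, U)), U) = Add(Add(Mul(10, U), Mul(Rational(-169, 8), W)), U) = Add(Mul(11, U), Mul(Rational(-169, 8), W)))
Add(Add(-16539, -17518), Function('q')(-34, -149)) = Add(Add(-16539, -17518), Add(Mul(11, -149), Mul(Rational(-169, 8), -34))) = Add(-34057, Add(-1639, Rational(2873, 4))) = Add(-34057, Rational(-3683, 4)) = Rational(-139911, 4)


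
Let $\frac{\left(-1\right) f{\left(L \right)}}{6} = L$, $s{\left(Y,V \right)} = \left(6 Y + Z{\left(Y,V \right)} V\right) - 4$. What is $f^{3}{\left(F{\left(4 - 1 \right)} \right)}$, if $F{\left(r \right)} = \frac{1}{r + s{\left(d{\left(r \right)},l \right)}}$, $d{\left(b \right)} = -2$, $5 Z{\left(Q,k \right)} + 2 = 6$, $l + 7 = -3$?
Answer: $\frac{8}{343} \approx 0.023324$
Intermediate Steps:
$l = -10$ ($l = -7 - 3 = -10$)
$Z{\left(Q,k \right)} = \frac{4}{5}$ ($Z{\left(Q,k \right)} = - \frac{2}{5} + \frac{1}{5} \cdot 6 = - \frac{2}{5} + \frac{6}{5} = \frac{4}{5}$)
$s{\left(Y,V \right)} = -4 + 6 Y + \frac{4 V}{5}$ ($s{\left(Y,V \right)} = \left(6 Y + \frac{4 V}{5}\right) - 4 = -4 + 6 Y + \frac{4 V}{5}$)
$F{\left(r \right)} = \frac{1}{-24 + r}$ ($F{\left(r \right)} = \frac{1}{r + \left(-4 + 6 \left(-2\right) + \frac{4}{5} \left(-10\right)\right)} = \frac{1}{r - 24} = \frac{1}{-24 + r}$)
$f{\left(L \right)} = - 6 L$
$f^{3}{\left(F{\left(4 - 1 \right)} \right)} = \left(- \frac{6}{-24 + \left(4 - 1\right)}\right)^{3} = \left(- \frac{6}{-24 + 3}\right)^{3} = \left(- \frac{6}{-21}\right)^{3} = \left(\left(-6\right) \left(- \frac{1}{21}\right)\right)^{3} = \left(\frac{2}{7}\right)^{3} = \frac{8}{343}$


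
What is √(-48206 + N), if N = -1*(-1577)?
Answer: 3*I*√5181 ≈ 215.94*I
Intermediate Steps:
N = 1577
√(-48206 + N) = √(-48206 + 1577) = √(-46629) = 3*I*√5181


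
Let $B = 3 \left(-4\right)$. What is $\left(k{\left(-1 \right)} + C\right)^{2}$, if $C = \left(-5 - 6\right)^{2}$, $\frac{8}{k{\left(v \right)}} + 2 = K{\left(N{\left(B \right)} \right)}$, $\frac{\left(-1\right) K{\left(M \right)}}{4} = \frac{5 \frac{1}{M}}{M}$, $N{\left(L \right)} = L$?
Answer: $\frac{81522841}{5929} \approx 13750.0$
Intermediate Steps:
$B = -12$
$K{\left(M \right)} = - \frac{20}{M^{2}}$ ($K{\left(M \right)} = - 4 \frac{5 \frac{1}{M}}{M} = - 4 \frac{5}{M^{2}} = - \frac{20}{M^{2}}$)
$k{\left(v \right)} = - \frac{288}{77}$ ($k{\left(v \right)} = \frac{8}{-2 - \frac{20}{144}} = \frac{8}{-2 - \frac{5}{36}} = \frac{8}{- \frac{77}{36}} = 8 \left(- \frac{36}{77}\right) = - \frac{288}{77}$)
$C = 121$ ($C = \left(-11\right)^{2} = 121$)
$\left(k{\left(-1 \right)} + C\right)^{2} = \left(- \frac{288}{77} + 121\right)^{2} = \left(\frac{9029}{77}\right)^{2} = \frac{81522841}{5929}$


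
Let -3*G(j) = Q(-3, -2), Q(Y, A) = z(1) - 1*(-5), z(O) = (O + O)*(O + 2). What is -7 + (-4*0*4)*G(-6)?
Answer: -7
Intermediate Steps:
z(O) = 2*O*(2 + O) (z(O) = (2*O)*(2 + O) = 2*O*(2 + O))
Q(Y, A) = 11 (Q(Y, A) = 2*1*(2 + 1) - 1*(-5) = 2*1*3 + 5 = 6 + 5 = 11)
G(j) = -11/3 (G(j) = -1/3*11 = -11/3)
-7 + (-4*0*4)*G(-6) = -7 + (-4*0*4)*(-11/3) = -7 + (0*4)*(-11/3) = -7 + 0*(-11/3) = -7 + 0 = -7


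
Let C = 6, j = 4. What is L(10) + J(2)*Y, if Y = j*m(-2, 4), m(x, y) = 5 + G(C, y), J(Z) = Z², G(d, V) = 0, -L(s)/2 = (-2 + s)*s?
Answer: -80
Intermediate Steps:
L(s) = -2*s*(-2 + s) (L(s) = -2*(-2 + s)*s = -2*s*(-2 + s))
m(x, y) = 5 (m(x, y) = 5 + 0 = 5)
Y = 20 (Y = 4*5 = 20)
L(10) + J(2)*Y = 2*10*(2 - 1*10) + 2²*20 = 2*10*(2 - 10) + 4*20 = 2*10*(-8) + 80 = -160 + 80 = -80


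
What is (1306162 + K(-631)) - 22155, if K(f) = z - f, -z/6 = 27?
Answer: 1284476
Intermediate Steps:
z = -162 (z = -6*27 = -162)
K(f) = -162 - f
(1306162 + K(-631)) - 22155 = (1306162 + (-162 - 1*(-631))) - 22155 = (1306162 + (-162 + 631)) - 22155 = (1306162 + 469) - 22155 = 1306631 - 22155 = 1284476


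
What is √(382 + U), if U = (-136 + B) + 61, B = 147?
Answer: √454 ≈ 21.307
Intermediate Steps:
U = 72 (U = (-136 + 147) + 61 = 11 + 61 = 72)
√(382 + U) = √(382 + 72) = √454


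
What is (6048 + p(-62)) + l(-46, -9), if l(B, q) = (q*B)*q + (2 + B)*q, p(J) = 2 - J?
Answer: 2782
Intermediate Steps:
l(B, q) = B*q² + q*(2 + B) (l(B, q) = (B*q)*q + q*(2 + B) = B*q² + q*(2 + B))
(6048 + p(-62)) + l(-46, -9) = (6048 + (2 - 1*(-62))) - 9*(2 - 46 - 46*(-9)) = (6048 + (2 + 62)) - 9*(2 - 46 + 414) = (6048 + 64) - 9*370 = 6112 - 3330 = 2782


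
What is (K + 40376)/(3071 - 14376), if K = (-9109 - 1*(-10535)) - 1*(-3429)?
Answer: -45231/11305 ≈ -4.0010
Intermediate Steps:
K = 4855 (K = (-9109 + 10535) + 3429 = 1426 + 3429 = 4855)
(K + 40376)/(3071 - 14376) = (4855 + 40376)/(3071 - 14376) = 45231/(-11305) = 45231*(-1/11305) = -45231/11305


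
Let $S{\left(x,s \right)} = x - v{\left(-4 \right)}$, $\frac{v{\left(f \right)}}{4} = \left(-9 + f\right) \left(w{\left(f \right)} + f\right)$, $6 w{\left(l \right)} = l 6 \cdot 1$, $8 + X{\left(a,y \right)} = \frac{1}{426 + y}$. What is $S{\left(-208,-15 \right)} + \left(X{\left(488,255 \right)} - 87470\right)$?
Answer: $- \frac{59997461}{681} \approx -88102.0$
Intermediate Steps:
$X{\left(a,y \right)} = -8 + \frac{1}{426 + y}$
$w{\left(l \right)} = l$ ($w{\left(l \right)} = \frac{l 6 \cdot 1}{6} = \frac{6 l 1}{6} = \frac{6 l}{6} = l$)
$v{\left(f \right)} = 8 f \left(-9 + f\right)$ ($v{\left(f \right)} = 4 \left(-9 + f\right) \left(f + f\right) = 4 \left(-9 + f\right) 2 f = 4 \cdot 2 f \left(-9 + f\right) = 8 f \left(-9 + f\right)$)
$S{\left(x,s \right)} = -416 + x$ ($S{\left(x,s \right)} = x - 8 \left(-4\right) \left(-9 - 4\right) = x - 8 \left(-4\right) \left(-13\right) = x - 416 = -416 + x$)
$S{\left(-208,-15 \right)} + \left(X{\left(488,255 \right)} - 87470\right) = \left(-416 - 208\right) - \left(87470 - \frac{-3407 - 2040}{426 + 255}\right) = -624 - \left(87470 - \frac{-3407 - 2040}{681}\right) = -624 + \left(\frac{1}{681} \left(-5447\right) - 87470\right) = -624 - \frac{59572517}{681} = - \frac{59997461}{681}$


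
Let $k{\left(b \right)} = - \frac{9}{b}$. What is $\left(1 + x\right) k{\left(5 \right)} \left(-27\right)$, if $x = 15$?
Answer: $\frac{3888}{5} \approx 777.6$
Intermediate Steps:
$\left(1 + x\right) k{\left(5 \right)} \left(-27\right) = \left(1 + 15\right) \left(- \frac{9}{5}\right) \left(-27\right) = 16 \left(\left(-9\right) \frac{1}{5}\right) \left(-27\right) = 16 \left(- \frac{9}{5}\right) \left(-27\right) = \left(- \frac{144}{5}\right) \left(-27\right) = \frac{3888}{5}$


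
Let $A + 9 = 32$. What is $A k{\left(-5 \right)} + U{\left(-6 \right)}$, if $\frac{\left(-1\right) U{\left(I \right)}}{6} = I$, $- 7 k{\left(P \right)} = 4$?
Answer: $\frac{160}{7} \approx 22.857$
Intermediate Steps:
$A = 23$ ($A = -9 + 32 = 23$)
$k{\left(P \right)} = - \frac{4}{7}$ ($k{\left(P \right)} = \left(- \frac{1}{7}\right) 4 = - \frac{4}{7}$)
$U{\left(I \right)} = - 6 I$
$A k{\left(-5 \right)} + U{\left(-6 \right)} = 23 \left(- \frac{4}{7}\right) - -36 = - \frac{92}{7} + 36 = \frac{160}{7}$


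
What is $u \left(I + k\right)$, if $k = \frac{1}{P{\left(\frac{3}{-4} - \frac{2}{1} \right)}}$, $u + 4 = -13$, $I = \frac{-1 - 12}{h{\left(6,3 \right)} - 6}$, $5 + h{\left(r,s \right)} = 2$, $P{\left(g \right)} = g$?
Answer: $- \frac{1819}{99} \approx -18.374$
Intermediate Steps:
$h{\left(r,s \right)} = -3$ ($h{\left(r,s \right)} = -5 + 2 = -3$)
$I = \frac{13}{9}$ ($I = \frac{-1 - 12}{-3 - 6} = - \frac{13}{-9} = \left(-13\right) \left(- \frac{1}{9}\right) = \frac{13}{9} \approx 1.4444$)
$u = -17$ ($u = -4 - 13 = -17$)
$k = - \frac{4}{11}$ ($k = \frac{1}{\frac{3}{-4} - \frac{2}{1}} = \frac{1}{3 \left(- \frac{1}{4}\right) - 2} = \frac{1}{- \frac{3}{4} - 2} = \frac{1}{- \frac{11}{4}} = - \frac{4}{11} \approx -0.36364$)
$u \left(I + k\right) = - 17 \left(\frac{13}{9} - \frac{4}{11}\right) = \left(-17\right) \frac{107}{99} = - \frac{1819}{99}$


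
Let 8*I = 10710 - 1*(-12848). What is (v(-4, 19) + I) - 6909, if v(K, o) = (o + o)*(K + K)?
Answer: -17073/4 ≈ -4268.3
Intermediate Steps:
I = 11779/4 (I = (10710 - 1*(-12848))/8 = (10710 + 12848)/8 = (1/8)*23558 = 11779/4 ≈ 2944.8)
v(K, o) = 4*K*o (v(K, o) = (2*o)*(2*K) = 4*K*o)
(v(-4, 19) + I) - 6909 = (4*(-4)*19 + 11779/4) - 6909 = (-304 + 11779/4) - 6909 = 10563/4 - 6909 = -17073/4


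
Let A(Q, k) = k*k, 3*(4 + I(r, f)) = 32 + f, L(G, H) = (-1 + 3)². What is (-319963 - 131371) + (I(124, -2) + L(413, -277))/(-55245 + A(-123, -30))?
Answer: -4905549248/10869 ≈ -4.5133e+5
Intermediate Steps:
L(G, H) = 4 (L(G, H) = 2² = 4)
I(r, f) = 20/3 + f/3 (I(r, f) = -4 + (32 + f)/3 = -4 + (32/3 + f/3) = 20/3 + f/3)
A(Q, k) = k²
(-319963 - 131371) + (I(124, -2) + L(413, -277))/(-55245 + A(-123, -30)) = (-319963 - 131371) + ((20/3 + (⅓)*(-2)) + 4)/(-55245 + (-30)²) = -451334 + ((20/3 - ⅔) + 4)/(-55245 + 900) = -451334 + (6 + 4)/(-54345) = -451334 + 10*(-1/54345) = -451334 - 2/10869 = -4905549248/10869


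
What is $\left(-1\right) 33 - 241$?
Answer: $-274$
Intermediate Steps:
$\left(-1\right) 33 - 241 = -33 - 241 = -274$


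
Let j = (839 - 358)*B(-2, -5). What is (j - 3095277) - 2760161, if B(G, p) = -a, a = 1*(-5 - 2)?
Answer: -5852071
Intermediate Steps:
a = -7 (a = 1*(-7) = -7)
B(G, p) = 7 (B(G, p) = -1*(-7) = 7)
j = 3367 (j = (839 - 358)*7 = 481*7 = 3367)
(j - 3095277) - 2760161 = (3367 - 3095277) - 2760161 = -3091910 - 2760161 = -5852071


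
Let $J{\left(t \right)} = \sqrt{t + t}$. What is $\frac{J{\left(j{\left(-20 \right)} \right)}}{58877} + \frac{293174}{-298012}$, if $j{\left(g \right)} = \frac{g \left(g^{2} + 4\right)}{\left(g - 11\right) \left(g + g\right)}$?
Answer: $- \frac{146587}{149006} + \frac{2 i \sqrt{3131}}{1825187} \approx -0.98377 + 6.1315 \cdot 10^{-5} i$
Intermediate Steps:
$j{\left(g \right)} = \frac{4 + g^{2}}{2 \left(-11 + g\right)}$ ($j{\left(g \right)} = \frac{g \left(4 + g^{2}\right)}{\left(-11 + g\right) 2 g} = \frac{g \left(4 + g^{2}\right)}{2 g \left(-11 + g\right)} = g \left(4 + g^{2}\right) \frac{1}{2 g \left(-11 + g\right)} = \frac{4 + g^{2}}{2 \left(-11 + g\right)}$)
$J{\left(t \right)} = \sqrt{2} \sqrt{t}$ ($J{\left(t \right)} = \sqrt{2 t} = \sqrt{2} \sqrt{t}$)
$\frac{J{\left(j{\left(-20 \right)} \right)}}{58877} + \frac{293174}{-298012} = \frac{\sqrt{2} \sqrt{\frac{4 + \left(-20\right)^{2}}{2 \left(-11 - 20\right)}}}{58877} + \frac{293174}{-298012} = \sqrt{2} \sqrt{\frac{4 + 400}{2 \left(-31\right)}} \frac{1}{58877} + 293174 \left(- \frac{1}{298012}\right) = \sqrt{2} \sqrt{\frac{1}{2} \left(- \frac{1}{31}\right) 404} \cdot \frac{1}{58877} - \frac{146587}{149006} = \sqrt{2} \sqrt{- \frac{202}{31}} \cdot \frac{1}{58877} - \frac{146587}{149006} = \sqrt{2} \frac{i \sqrt{6262}}{31} \cdot \frac{1}{58877} - \frac{146587}{149006} = \frac{2 i \sqrt{3131}}{31} \cdot \frac{1}{58877} - \frac{146587}{149006} = \frac{2 i \sqrt{3131}}{1825187} - \frac{146587}{149006} = - \frac{146587}{149006} + \frac{2 i \sqrt{3131}}{1825187}$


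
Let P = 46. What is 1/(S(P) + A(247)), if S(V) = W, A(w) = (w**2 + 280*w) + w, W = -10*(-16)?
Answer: 1/130576 ≈ 7.6584e-6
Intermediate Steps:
W = 160
A(w) = w**2 + 281*w
S(V) = 160
1/(S(P) + A(247)) = 1/(160 + 247*(281 + 247)) = 1/(160 + 247*528) = 1/(160 + 130416) = 1/130576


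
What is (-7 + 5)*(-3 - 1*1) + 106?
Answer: 114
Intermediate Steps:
(-7 + 5)*(-3 - 1*1) + 106 = -2*(-3 - 1) + 106 = -2*(-4) + 106 = 8 + 106 = 114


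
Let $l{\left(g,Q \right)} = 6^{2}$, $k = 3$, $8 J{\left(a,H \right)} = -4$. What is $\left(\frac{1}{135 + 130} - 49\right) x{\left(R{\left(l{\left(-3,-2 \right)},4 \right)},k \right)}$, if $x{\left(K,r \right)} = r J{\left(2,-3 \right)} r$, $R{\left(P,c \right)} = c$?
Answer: $\frac{58428}{265} \approx 220.48$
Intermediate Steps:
$J{\left(a,H \right)} = - \frac{1}{2}$ ($J{\left(a,H \right)} = \frac{1}{8} \left(-4\right) = - \frac{1}{2}$)
$l{\left(g,Q \right)} = 36$
$x{\left(K,r \right)} = - \frac{r^{2}}{2}$ ($x{\left(K,r \right)} = r \left(- \frac{1}{2}\right) r = - \frac{r}{2} r = - \frac{r^{2}}{2}$)
$\left(\frac{1}{135 + 130} - 49\right) x{\left(R{\left(l{\left(-3,-2 \right)},4 \right)},k \right)} = \left(\frac{1}{135 + 130} - 49\right) \left(- \frac{3^{2}}{2}\right) = \left(\frac{1}{265} - 49\right) \left(\left(- \frac{1}{2}\right) 9\right) = \left(\frac{1}{265} - 49\right) \left(- \frac{9}{2}\right) = \left(- \frac{12984}{265}\right) \left(- \frac{9}{2}\right) = \frac{58428}{265}$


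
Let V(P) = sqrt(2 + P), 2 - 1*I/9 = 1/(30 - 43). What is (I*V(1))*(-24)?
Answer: -5832*sqrt(3)/13 ≈ -777.02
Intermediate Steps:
I = 243/13 (I = 18 - 9/(30 - 43) = 18 - 9/(-13) = 18 - 9*(-1/13) = 18 + 9/13 = 243/13 ≈ 18.692)
(I*V(1))*(-24) = (243*sqrt(2 + 1)/13)*(-24) = (243*sqrt(3)/13)*(-24) = -5832*sqrt(3)/13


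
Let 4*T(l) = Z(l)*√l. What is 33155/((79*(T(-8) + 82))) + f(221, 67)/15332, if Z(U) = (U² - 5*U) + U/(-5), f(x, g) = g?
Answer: 260927274539/93110730044 - 10941150*I*√2/6072967 ≈ 2.8023 - 2.5479*I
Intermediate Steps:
Z(U) = U² - 26*U/5 (Z(U) = (U² - 5*U) + U*(-⅕) = (U² - 5*U) - U/5 = U² - 26*U/5)
T(l) = l^(3/2)*(-26 + 5*l)/20 (T(l) = ((l*(-26 + 5*l)/5)*√l)/4 = (l^(3/2)*(-26 + 5*l)/5)/4 = l^(3/2)*(-26 + 5*l)/20)
33155/((79*(T(-8) + 82))) + f(221, 67)/15332 = 33155/((79*((-8)^(3/2)*(-26 + 5*(-8))/20 + 82))) + 67/15332 = 33155/((79*((-16*I*√2)*(-26 - 40)/20 + 82))) + 67*(1/15332) = 33155/((79*((1/20)*(-16*I*√2)*(-66) + 82))) + 67/15332 = 33155/((79*(264*I*√2/5 + 82))) + 67/15332 = 33155/((79*(82 + 264*I*√2/5))) + 67/15332 = 33155/(6478 + 20856*I*√2/5) + 67/15332 = 67/15332 + 33155/(6478 + 20856*I*√2/5)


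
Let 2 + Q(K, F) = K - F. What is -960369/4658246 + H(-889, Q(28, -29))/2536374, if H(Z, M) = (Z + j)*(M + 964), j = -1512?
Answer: -3458202033070/2953763510001 ≈ -1.1708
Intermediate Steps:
Q(K, F) = -2 + K - F (Q(K, F) = -2 + (K - F) = -2 + K - F)
H(Z, M) = (-1512 + Z)*(964 + M) (H(Z, M) = (Z - 1512)*(M + 964) = (-1512 + Z)*(964 + M))
-960369/4658246 + H(-889, Q(28, -29))/2536374 = -960369/4658246 + (-1457568 - 1512*(-2 + 28 - 1*(-29)) + 964*(-889) + (-2 + 28 - 1*(-29))*(-889))/2536374 = -960369*1/4658246 + (-1457568 - 1512*(-2 + 28 + 29) - 856996 + (-2 + 28 + 29)*(-889))*(1/2536374) = -960369/4658246 + (-1457568 - 1512*55 - 856996 + 55*(-889))*(1/2536374) = -960369/4658246 + (-1457568 - 83160 - 856996 - 48895)*(1/2536374) = -960369/4658246 - 2446619*1/2536374 = -960369/4658246 - 2446619/2536374 = -3458202033070/2953763510001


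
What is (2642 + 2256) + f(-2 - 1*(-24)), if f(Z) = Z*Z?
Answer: 5382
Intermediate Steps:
f(Z) = Z²
(2642 + 2256) + f(-2 - 1*(-24)) = (2642 + 2256) + (-2 - 1*(-24))² = 4898 + (-2 + 24)² = 4898 + 22² = 4898 + 484 = 5382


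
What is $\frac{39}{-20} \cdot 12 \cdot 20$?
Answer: $-468$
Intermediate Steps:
$\frac{39}{-20} \cdot 12 \cdot 20 = 39 \left(- \frac{1}{20}\right) 12 \cdot 20 = \left(- \frac{39}{20}\right) 12 \cdot 20 = \left(- \frac{117}{5}\right) 20 = -468$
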